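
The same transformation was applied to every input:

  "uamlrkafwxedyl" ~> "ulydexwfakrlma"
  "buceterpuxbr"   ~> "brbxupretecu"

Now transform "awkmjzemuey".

Looking at the pairs, the operation is to reverse the string, then move the last character to the front.
For "awkmjzemuey", step one produces "yeumezjmkwa"; step two turns that into "ayeumezjmkw".

ayeumezjmkw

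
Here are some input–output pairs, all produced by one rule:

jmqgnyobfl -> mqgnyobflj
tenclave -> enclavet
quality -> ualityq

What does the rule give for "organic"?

In each case the input is transformed by: move the first character to the end.
So "organic" becomes "rganico".

rganico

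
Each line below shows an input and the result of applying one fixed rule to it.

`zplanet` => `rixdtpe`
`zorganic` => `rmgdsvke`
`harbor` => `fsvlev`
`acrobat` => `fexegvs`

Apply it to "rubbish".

Rule — move the last 3 characters to the front (rotate right by 3), then shift every letter 4 places forward in the alphabet (wrapping around).
Starting from "rubbish": after the first operation, "ishrubb"; after the second, "mwlvyff".

mwlvyff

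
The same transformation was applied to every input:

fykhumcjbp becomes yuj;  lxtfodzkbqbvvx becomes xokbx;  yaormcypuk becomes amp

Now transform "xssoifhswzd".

sisd

The pattern: keep one character in every 3, starting at position 2 (positions 2nd, 5th, 8th, ...).
On "xssoifhswzd" that produces "sisd".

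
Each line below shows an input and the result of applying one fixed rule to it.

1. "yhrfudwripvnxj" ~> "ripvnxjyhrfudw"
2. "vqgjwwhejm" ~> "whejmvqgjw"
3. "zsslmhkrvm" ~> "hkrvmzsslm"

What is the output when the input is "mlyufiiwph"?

iiwphmlyuf

Each output is the input with this applied: swap the front and back halves of the string.
Doing the same to "mlyufiiwph": "iiwphmlyuf".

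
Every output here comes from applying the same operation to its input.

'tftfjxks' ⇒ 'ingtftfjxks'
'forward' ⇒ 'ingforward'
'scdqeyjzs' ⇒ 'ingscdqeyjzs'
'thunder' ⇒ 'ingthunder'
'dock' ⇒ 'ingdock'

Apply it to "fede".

Looking at the pairs, the operation is to prepend "ing".
Doing the same to "fede": "ingfede".

ingfede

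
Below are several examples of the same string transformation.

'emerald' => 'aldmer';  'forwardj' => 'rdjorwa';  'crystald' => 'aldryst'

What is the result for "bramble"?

The pattern: delete the first character, then move the last 3 characters to the front (rotate right by 3).
Doing the same to "bramble": "bleram".

bleram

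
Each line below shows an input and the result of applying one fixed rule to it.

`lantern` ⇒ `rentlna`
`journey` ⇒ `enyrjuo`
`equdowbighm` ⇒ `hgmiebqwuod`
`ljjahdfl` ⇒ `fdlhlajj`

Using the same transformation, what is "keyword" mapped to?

rodwkye

What's happening: move the last 2 characters to the front (rotate right by 2), then take characters alternately from the front and the back (1st, last, 2nd, 2nd-last, ...).
For "keyword", step one produces "rdkeywo"; step two turns that into "rodwkye".
(Check on "equdowbighm": → "hmequdowbig" → "hgmiebqwuod" ✓)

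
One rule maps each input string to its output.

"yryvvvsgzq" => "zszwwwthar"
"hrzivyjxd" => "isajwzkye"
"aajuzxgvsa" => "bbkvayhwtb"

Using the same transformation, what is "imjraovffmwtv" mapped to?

What's happening: shift every letter 1 place forward in the alphabet (wrapping around).
On "imjraovffmwtv" that produces "jnksbpwggnxuw".

jnksbpwggnxuw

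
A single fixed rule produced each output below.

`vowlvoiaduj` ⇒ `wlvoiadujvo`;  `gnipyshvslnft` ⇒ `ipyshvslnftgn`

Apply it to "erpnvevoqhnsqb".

pnvevoqhnsqber

Rule — move the first 2 characters to the end (rotate left by 2).
Doing the same to "erpnvevoqhnsqb": "pnvevoqhnsqber".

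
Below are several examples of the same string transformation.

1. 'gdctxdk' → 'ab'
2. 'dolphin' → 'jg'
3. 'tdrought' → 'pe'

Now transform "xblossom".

The pattern: shift every letter 2 places backward in the alphabet (wrapping around), then keep one character in every 3, starting at position 3 (positions 3rd, 6th, 9th, ...).
For "xblossom", step one produces "vzjmqqmk"; step two turns that into "jq".
(Check on "tdrought": → "rbpmsefr" → "pe" ✓)

jq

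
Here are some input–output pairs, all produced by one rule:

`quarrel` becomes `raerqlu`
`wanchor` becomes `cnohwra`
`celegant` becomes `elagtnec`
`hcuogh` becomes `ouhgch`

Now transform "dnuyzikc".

In each case the input is transformed by: move the first 2 characters to the end (rotate left by 2), then swap each adjacent pair of characters (1↔2, 3↔4, ...).
Applying both steps to "dnuyzikc": "uyzikcdn", then "yuizcknd".

yuizcknd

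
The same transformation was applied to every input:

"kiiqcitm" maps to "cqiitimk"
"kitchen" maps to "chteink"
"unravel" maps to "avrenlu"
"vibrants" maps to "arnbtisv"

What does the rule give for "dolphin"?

phliond

The transformation: take characters alternately from the front and the back (1st, last, 2nd, 2nd-last, ...), then reverse the string.
Working it through for "dolphin": intermediate "dnoilhp", final "phliond".
(Check on "kiiqcitm": → "kmitiiqc" → "cqiitimk" ✓)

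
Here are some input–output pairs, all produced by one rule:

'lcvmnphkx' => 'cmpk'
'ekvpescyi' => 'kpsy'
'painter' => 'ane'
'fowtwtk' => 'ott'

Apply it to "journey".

Rule — keep every other character starting from the second (positions 2nd, 4th, 6th, ...).
"journey" → "ore".

ore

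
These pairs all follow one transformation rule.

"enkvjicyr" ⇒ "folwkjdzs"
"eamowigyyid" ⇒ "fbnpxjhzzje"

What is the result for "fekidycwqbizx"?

gfljezdxrcjay

The rule is to shift every letter 1 place forward in the alphabet (wrapping around).
Applying that to "fekidycwqbizx" gives "gfljezdxrcjay".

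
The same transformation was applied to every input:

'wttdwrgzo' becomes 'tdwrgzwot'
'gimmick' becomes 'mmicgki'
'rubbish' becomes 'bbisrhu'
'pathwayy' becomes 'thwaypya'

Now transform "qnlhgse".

lhgsqen

The transformation: swap the first and last characters, then move the first 2 characters to the end (rotate left by 2).
Working it through for "qnlhgse": intermediate "enlhgsq", final "lhgsqen".
(Check on "rubbish": → "hubbisr" → "bbisrhu" ✓)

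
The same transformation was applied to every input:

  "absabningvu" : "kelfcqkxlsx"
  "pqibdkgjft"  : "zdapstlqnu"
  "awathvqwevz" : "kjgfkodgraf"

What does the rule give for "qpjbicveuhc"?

Looking at the pairs, the operation is to take characters alternately from the front and the back (1st, last, 2nd, 2nd-last, ...), then shift every letter 10 places forward in the alphabet (wrapping around).
For "qpjbicveuhc", step one produces "qcphjubeivc"; step two turns that into "amzrtelosfm".

amzrtelosfm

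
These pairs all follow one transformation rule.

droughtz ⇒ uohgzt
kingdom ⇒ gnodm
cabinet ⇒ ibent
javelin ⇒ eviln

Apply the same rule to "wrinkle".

Rule — swap each adjacent pair of characters (1↔2, 3↔4, ...), then delete the first 2 characters.
"wrinkle" → "rwnilke" → "nilke".

nilke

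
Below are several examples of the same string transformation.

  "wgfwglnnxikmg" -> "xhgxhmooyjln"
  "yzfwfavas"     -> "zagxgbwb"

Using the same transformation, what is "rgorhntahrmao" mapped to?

The rule is to shift every letter 1 place forward in the alphabet (wrapping around), then delete the last character.
On "rgorhntahrmao": the first step gives "shpsioubisnbp", and the second then gives "shpsioubisnb".

shpsioubisnb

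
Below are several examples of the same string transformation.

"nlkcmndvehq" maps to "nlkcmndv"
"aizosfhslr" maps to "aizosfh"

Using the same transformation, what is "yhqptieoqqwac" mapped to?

The transformation: delete the last 3 characters.
So "yhqptieoqqwac" becomes "yhqptieoqq".

yhqptieoqq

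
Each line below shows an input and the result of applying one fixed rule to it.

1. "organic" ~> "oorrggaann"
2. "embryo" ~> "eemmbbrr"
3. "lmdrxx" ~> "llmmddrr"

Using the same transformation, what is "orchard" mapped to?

oorrcchhaa

The pattern: delete the last 2 characters, then double every character.
For "orchard" the result is "oorrcchhaa".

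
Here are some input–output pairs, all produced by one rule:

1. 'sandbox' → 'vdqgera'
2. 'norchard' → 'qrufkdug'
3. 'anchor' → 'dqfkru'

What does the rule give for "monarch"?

prqdufk

The transformation: shift every letter 3 places forward in the alphabet (wrapping around).
Applying that to "monarch" gives "prqdufk".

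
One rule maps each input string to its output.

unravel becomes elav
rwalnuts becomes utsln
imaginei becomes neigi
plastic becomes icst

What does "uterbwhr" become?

whrrb

Each output is the input with this applied: delete the first 3 characters, then move the first 2 characters to the end (rotate left by 2).
On "uterbwhr": the first step gives "rbwhr", and the second then gives "whrrb".
(Check on "unravel": → "avel" → "elav" ✓)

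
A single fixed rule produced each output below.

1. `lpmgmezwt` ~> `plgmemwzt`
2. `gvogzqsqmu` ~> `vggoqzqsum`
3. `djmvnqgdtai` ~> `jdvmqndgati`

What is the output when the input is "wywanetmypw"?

Looking at the pairs, the operation is to swap each adjacent pair of characters (1↔2, 3↔4, ...).
"wywanetmypw" → "ywawenmtpyw".

ywawenmtpyw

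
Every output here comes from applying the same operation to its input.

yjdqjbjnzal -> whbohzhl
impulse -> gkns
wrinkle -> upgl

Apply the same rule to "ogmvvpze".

The pattern: delete the last 3 characters, then shift every letter 2 places backward in the alphabet (wrapping around).
Starting from "ogmvvpze": after the first operation, "ogmvv"; after the second, "mektt".
(Check on "yjdqjbjnzal": → "yjdqjbjn" → "whbohzhl" ✓)

mektt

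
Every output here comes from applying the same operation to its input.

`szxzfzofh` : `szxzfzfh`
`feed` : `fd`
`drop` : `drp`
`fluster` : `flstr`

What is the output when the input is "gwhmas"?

Rule — remove every vowel.
Doing the same to "gwhmas": "gwhms".

gwhms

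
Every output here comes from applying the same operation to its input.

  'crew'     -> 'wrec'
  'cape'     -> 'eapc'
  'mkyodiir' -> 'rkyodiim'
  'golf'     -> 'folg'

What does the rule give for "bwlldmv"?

Each output is the input with this applied: swap the first and last characters.
On "bwlldmv" that produces "vwlldmb".

vwlldmb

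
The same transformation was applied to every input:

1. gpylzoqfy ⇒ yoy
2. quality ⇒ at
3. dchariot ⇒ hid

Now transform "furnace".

rc

In each case the input is transformed by: move the first character to the end, then keep one character in every 3, starting at position 2 (positions 2nd, 5th, 8th, ...).
For "furnace", step one produces "urnacef"; step two turns that into "rc".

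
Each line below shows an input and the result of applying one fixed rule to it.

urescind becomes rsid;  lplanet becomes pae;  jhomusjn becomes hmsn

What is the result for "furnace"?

The rule is to keep every other character starting from the second (positions 2nd, 4th, 6th, ...).
"furnace" → "unc".

unc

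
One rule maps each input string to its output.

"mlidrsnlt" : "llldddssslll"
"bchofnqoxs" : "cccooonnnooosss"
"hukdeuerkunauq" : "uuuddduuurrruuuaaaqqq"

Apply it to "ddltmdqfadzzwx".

Looking at the pairs, the operation is to keep every other character starting from the second (positions 2nd, 4th, 6th, ...), then repeat every character 3 times.
On "ddltmdqfadzzwx": the first step gives "dtdfdzx", and the second then gives "dddtttdddfffdddzzzxxx".

dddtttdddfffdddzzzxxx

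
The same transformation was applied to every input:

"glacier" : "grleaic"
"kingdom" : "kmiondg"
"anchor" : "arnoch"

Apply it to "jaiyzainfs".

The pattern: take characters alternately from the front and the back (1st, last, 2nd, 2nd-last, ...).
"jaiyzainfs" → "jsafinyiza".

jsafinyiza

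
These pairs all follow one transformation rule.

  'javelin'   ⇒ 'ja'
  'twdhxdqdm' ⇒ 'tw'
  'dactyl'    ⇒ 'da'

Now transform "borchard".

Rule — keep only the first 2 characters.
"borchard" → "bo".

bo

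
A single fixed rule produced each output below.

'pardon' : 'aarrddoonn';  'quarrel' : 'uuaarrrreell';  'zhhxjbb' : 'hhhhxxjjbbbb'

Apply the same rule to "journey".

oouurrnneeyy

The pattern: double every character, then delete the first 2 characters.
So "journey" becomes "oouurrnneeyy".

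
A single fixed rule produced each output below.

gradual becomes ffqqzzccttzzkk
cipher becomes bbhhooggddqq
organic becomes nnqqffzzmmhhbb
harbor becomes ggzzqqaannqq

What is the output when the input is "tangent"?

The transformation: double every character, then shift every letter 1 place backward in the alphabet (wrapping around).
"tangent" → "ttaannggeenntt" → "sszzmmffddmmss".

sszzmmffddmmss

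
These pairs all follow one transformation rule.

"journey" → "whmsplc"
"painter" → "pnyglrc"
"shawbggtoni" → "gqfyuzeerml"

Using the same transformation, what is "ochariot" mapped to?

rmafypgm

Looking at the pairs, the operation is to move the last character to the front, then shift every letter 2 places backward in the alphabet (wrapping around).
On "ochariot" that produces "rmafypgm".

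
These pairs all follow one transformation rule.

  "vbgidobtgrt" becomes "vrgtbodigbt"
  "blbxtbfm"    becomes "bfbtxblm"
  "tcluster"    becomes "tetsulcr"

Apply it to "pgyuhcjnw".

pnjchuygw

The transformation: reverse the string, then swap the first and last characters.
Working it through for "pgyuhcjnw": intermediate "wnjchuygp", final "pnjchuygw".
(Check on "vbgidobtgrt": → "trgtbodigbv" → "vrgtbodigbt" ✓)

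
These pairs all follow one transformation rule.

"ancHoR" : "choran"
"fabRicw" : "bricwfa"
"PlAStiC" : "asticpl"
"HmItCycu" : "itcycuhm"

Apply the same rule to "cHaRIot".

ariotch

Each output is the input with this applied: move the first 2 characters to the end (rotate left by 2), then convert every letter to lowercase.
Starting from "cHaRIot": after the first operation, "aRIotcH"; after the second, "ariotch".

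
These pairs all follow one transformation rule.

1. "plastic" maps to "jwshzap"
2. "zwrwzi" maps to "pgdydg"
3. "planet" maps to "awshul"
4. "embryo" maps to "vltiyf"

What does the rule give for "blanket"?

aishurl

The pattern: move the last character to the front, then shift every letter 7 places forward in the alphabet (wrapping around).
On "blanket" that produces "aishurl".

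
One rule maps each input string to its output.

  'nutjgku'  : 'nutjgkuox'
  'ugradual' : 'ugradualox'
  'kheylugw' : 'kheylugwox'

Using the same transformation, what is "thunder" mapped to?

thunderox

The pattern: append "ox".
"thunder" → "thunderox".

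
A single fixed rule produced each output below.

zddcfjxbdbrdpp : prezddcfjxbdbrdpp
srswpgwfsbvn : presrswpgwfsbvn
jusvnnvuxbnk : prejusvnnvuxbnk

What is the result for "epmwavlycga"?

Looking at the pairs, the operation is to prepend "pre".
For "epmwavlycga" the result is "preepmwavlycga".

preepmwavlycga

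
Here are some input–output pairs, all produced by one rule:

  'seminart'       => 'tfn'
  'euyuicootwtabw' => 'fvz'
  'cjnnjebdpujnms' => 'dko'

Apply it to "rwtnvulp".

The rule is to shift every letter 1 place forward in the alphabet (wrapping around), then keep only the first 3 characters.
Applying both steps to "rwtnvulp": "sxuowvmq", then "sxu".

sxu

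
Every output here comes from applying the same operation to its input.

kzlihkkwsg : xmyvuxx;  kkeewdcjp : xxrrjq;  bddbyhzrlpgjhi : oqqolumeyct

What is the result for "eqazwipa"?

Rule — shift every letter 13 places forward in the alphabet (wrapping around) — i.e. ROT13, then delete the last 3 characters.
On "eqazwipa" that produces "rdnmj".

rdnmj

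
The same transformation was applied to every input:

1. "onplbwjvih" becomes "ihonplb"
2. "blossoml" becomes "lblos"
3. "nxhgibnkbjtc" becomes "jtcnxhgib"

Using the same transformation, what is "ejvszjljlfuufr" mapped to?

uufrejvszjl

The pattern: swap the front and back halves of the string, then delete the first 3 characters.
On "ejvszjljlfuufr": the first step gives "jlfuufrejvszjl", and the second then gives "uufrejvszjl".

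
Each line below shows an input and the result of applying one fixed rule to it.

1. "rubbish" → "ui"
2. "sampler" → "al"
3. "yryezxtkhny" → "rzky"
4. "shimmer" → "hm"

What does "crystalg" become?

rtg

What's happening: keep one character in every 3, starting at position 2 (positions 2nd, 5th, 8th, ...).
For "crystalg" the result is "rtg".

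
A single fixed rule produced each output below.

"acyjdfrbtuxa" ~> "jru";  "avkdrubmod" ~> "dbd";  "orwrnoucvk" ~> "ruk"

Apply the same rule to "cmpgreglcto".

ggt

Looking at the pairs, the operation is to delete the first 3 characters, then keep one character in every 3, starting at position 1 (positions 1st, 4th, 7th, ...).
"cmpgreglcto" → "ggt".
(Check on "orwrnoucvk": → "rnoucvk" → "ruk" ✓)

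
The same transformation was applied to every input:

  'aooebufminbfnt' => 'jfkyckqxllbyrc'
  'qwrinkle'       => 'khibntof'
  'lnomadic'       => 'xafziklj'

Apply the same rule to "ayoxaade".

Each output is the input with this applied: swap the front and back halves of the string, then shift every letter 3 places backward in the alphabet (wrapping around).
On "ayoxaade": the first step gives "aadeayox", and the second then gives "xxabxvlu".

xxabxvlu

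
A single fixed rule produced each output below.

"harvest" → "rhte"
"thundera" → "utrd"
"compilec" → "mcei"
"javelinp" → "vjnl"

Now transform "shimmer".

In each case the input is transformed by: keep every other character starting from the first (positions 1st, 3rd, 5th, ...), then swap each adjacent pair of characters (1↔2, 3↔4, ...).
"shimmer" → "simr" → "isrm".
(Check on "harvest": → "hret" → "rhte" ✓)

isrm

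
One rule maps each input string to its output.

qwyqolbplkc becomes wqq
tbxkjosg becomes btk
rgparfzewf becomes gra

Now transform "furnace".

Looking at the pairs, the operation is to swap each adjacent pair of characters (1↔2, 3↔4, ...), then keep only the first 3 characters.
Starting from "furnace": after the first operation, "ufnrcae"; after the second, "ufn".

ufn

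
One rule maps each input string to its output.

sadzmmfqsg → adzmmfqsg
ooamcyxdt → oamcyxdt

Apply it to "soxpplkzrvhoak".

The pattern: delete the first character.
Applying that to "soxpplkzrvhoak" gives "oxpplkzrvhoak".

oxpplkzrvhoak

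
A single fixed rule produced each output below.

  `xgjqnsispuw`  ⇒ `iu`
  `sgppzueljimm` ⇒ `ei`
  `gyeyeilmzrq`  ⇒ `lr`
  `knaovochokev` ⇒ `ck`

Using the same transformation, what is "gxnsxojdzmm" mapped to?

jm

What's happening: keep one character in every 3, starting at position 1 (positions 1st, 4th, 7th, ...), then keep only the last 2 characters.
For "gxnsxojdzmm", step one produces "gsjm"; step two turns that into "jm".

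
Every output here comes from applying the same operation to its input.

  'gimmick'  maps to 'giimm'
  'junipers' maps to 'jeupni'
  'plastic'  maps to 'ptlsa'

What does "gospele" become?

Looking at the pairs, the operation is to delete the last 2 characters, then take characters alternately from the front and the back (1st, last, 2nd, 2nd-last, ...).
"gospele" → "gospe" → "geops".

geops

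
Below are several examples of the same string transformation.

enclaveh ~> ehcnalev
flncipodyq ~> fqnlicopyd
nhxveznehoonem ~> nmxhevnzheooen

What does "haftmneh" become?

hhfamten

The pattern: move the last character to the front, then swap each adjacent pair of characters (1↔2, 3↔4, ...).
"haftmneh" → "hhaftmne" → "hhfamten".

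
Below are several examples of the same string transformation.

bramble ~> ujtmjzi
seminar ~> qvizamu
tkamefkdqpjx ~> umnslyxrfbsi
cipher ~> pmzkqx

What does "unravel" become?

idmtcvz

In each case the input is transformed by: move the first 3 characters to the end (rotate left by 3), then shift every letter 8 places forward in the alphabet (wrapping around).
"unravel" → "avelunr" → "idmtcvz".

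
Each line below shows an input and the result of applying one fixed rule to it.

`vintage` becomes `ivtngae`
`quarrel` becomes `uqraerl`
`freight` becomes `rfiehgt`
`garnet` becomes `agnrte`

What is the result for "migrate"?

imrgtae

Each output is the input with this applied: swap each adjacent pair of characters (1↔2, 3↔4, ...).
Doing the same to "migrate": "imrgtae".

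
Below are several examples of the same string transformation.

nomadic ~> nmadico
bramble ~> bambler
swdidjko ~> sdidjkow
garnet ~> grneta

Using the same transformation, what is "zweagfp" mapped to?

zeagfpw

The pattern: move the first character to the end, then swap the first and last characters.
Doing the same to "zweagfp": "zeagfpw".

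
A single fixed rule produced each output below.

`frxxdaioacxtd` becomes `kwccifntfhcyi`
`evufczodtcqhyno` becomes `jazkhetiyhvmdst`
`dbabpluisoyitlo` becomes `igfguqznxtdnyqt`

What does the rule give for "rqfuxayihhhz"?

wvkzcfdnmmme

The pattern: shift every letter 5 places forward in the alphabet (wrapping around).
Applying that to "rqfuxayihhhz" gives "wvkzcfdnmmme".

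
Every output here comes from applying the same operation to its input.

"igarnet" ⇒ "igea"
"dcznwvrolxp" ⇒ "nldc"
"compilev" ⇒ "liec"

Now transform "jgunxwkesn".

The pattern: sort the characters into reverse alphabetical order, then keep only the last 4 characters.
"jgunxwkesn" → "xwusnnkjge" → "kjge".

kjge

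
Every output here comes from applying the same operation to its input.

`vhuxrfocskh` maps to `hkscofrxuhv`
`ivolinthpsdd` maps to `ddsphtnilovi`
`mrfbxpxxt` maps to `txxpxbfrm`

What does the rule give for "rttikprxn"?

The transformation: reverse the string.
For "rttikprxn" the result is "nxrpkittr".

nxrpkittr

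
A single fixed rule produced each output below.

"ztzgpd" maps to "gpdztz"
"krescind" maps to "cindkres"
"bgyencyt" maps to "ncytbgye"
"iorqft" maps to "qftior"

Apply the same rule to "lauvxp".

vxplau

The transformation: swap the front and back halves of the string.
Applying that to "lauvxp" gives "vxplau".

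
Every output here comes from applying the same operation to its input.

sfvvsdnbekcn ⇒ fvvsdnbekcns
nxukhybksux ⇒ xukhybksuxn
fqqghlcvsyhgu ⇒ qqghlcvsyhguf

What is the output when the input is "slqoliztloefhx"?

Each output is the input with this applied: move the first character to the end.
On "slqoliztloefhx" that produces "lqoliztloefhxs".

lqoliztloefhxs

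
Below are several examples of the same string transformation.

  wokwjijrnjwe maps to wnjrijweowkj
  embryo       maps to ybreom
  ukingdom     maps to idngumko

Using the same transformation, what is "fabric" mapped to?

Each output is the input with this applied: take characters alternately from the front and the back (1st, last, 2nd, 2nd-last, ...), then swap the front and back halves of the string.
"fabric" → "fcaibr" → "ibrfca".
(Check on "ukingdom": → "umkoidng" → "idngumko" ✓)

ibrfca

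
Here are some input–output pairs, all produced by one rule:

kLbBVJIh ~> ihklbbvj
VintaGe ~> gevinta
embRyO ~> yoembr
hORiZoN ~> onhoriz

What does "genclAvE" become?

vegencla

The pattern: move the last 2 characters to the front (rotate right by 2), then convert every letter to lowercase.
Working it through for "genclAvE": intermediate "vEgenclA", final "vegencla".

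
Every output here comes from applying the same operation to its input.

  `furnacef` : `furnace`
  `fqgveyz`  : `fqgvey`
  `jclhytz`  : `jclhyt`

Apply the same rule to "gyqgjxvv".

Each output is the input with this applied: delete the last character.
Applying that to "gyqgjxvv" gives "gyqgjxv".

gyqgjxv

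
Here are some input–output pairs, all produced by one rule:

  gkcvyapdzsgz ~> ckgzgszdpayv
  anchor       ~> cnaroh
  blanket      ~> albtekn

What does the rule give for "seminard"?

mesdrani

Looking at the pairs, the operation is to reverse the string, then move the last 3 characters to the front (rotate right by 3).
On "seminard" that produces "mesdrani".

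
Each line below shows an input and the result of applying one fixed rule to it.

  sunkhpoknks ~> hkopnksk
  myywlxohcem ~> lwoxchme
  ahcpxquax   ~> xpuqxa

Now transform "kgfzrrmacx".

In each case the input is transformed by: delete the first 3 characters, then swap each adjacent pair of characters (1↔2, 3↔4, ...).
For "kgfzrrmacx", step one produces "zrrmacx"; step two turns that into "rzmrcax".
(Check on "ahcpxquax": → "pxquax" → "xpuqxa" ✓)

rzmrcax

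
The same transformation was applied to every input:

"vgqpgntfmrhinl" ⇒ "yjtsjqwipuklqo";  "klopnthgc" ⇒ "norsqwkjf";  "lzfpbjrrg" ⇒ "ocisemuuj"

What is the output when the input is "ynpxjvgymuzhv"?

In each case the input is transformed by: shift every letter 3 places forward in the alphabet (wrapping around).
For "ynpxjvgymuzhv" the result is "bqsamyjbpxcky".

bqsamyjbpxcky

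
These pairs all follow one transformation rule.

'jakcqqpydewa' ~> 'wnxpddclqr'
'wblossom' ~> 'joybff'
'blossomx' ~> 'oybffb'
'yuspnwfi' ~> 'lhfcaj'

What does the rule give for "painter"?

cnvag

The pattern: delete the last 2 characters, then shift every letter 13 places forward in the alphabet (wrapping around) — i.e. ROT13.
"painter" → "paint" → "cnvag".
(Check on "jakcqqpydewa": → "jakcqqpyde" → "wnxpddclqr" ✓)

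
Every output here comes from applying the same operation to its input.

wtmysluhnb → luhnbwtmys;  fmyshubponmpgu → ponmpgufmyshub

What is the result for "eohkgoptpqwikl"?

The rule is to swap the front and back halves of the string.
Applying that to "eohkgoptpqwikl" gives "tpqwikleohkgop".

tpqwikleohkgop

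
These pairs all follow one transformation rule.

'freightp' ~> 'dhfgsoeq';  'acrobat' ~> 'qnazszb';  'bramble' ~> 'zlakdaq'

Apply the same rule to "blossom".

What's happening: move the first 2 characters to the end (rotate left by 2), then shift every letter 1 place backward in the alphabet (wrapping around).
Doing the same to "blossom": "nrrnlak".

nrrnlak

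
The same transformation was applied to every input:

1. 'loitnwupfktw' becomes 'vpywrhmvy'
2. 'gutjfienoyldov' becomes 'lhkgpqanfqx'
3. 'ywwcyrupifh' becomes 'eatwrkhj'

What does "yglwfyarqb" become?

yhactsd

Each output is the input with this applied: delete the first 3 characters, then shift every letter 2 places forward in the alphabet (wrapping around).
On "yglwfyarqb": the first step gives "wfyarqb", and the second then gives "yhactsd".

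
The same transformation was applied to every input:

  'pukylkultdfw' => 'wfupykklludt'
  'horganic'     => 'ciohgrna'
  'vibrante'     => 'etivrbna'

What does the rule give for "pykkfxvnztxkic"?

Rule — move the last 2 characters to the front (rotate right by 2), then swap each adjacent pair of characters (1↔2, 3↔4, ...).
Applying that to "pykkfxvnztxkic" gives "ciypkkxfnvtzkx".
(Check on "pukylkultdfw": → "fwpukylkultd" → "wfupykklludt" ✓)

ciypkkxfnvtzkx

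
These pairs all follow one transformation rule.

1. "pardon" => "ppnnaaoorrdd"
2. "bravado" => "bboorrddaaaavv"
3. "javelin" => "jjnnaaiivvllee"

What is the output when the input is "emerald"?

eeddmmlleeaarr

Rule — take characters alternately from the front and the back (1st, last, 2nd, 2nd-last, ...), then double every character.
"emerald" → "edmlear" → "eeddmmlleeaarr".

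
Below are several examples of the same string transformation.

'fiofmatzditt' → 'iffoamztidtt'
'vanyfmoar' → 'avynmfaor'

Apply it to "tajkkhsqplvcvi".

atkjhkqslpcviv

The transformation: swap each adjacent pair of characters (1↔2, 3↔4, ...).
On "tajkkhsqplvcvi" that produces "atkjhkqslpcviv".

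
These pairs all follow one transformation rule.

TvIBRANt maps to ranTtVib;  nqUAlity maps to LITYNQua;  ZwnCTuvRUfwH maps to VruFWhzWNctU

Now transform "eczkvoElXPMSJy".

LxpmsjYECZKVOe

Rule — swap the front and back halves of the string, then flip the case of every letter.
Applying both steps to "eczkvoElXPMSJy": "lXPMSJyeczkvoE", then "LxpmsjYECZKVOe".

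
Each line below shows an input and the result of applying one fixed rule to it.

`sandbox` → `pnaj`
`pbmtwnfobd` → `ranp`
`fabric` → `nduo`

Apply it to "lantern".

The pattern: shift every letter 12 places forward in the alphabet (wrapping around), then keep only the last 4 characters.
On "lantern" that produces "fqdz".
(Check on "sandbox": → "emzpnaj" → "pnaj" ✓)

fqdz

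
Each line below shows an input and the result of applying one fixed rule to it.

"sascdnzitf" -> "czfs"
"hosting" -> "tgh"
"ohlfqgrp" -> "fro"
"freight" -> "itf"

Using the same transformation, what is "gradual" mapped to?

dlg

The transformation: keep one character in every 3, starting at position 1 (positions 1st, 4th, 7th, ...), then move the first character to the end.
Working it through for "gradual": intermediate "gdl", final "dlg".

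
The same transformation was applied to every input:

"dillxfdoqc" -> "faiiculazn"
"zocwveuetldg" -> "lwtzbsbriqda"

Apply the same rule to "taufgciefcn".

What's happening: shift every letter 3 places backward in the alphabet (wrapping around), then swap each adjacent pair of characters (1↔2, 3↔4, ...).
Applying both steps to "taufgciefcn": "qxrcdzfbczk", then "xqcrzdbfzck".

xqcrzdbfzck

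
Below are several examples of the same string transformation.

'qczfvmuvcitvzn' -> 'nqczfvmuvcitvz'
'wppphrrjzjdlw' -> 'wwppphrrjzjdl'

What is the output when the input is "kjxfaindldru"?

ukjxfaindldr

Each output is the input with this applied: move the last character to the front.
Doing the same to "kjxfaindldru": "ukjxfaindldr".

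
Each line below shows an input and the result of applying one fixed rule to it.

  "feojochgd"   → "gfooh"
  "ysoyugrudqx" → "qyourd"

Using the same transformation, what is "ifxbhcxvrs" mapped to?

rixhx

In each case the input is transformed by: move the last 2 characters to the front (rotate right by 2), then keep every other character starting from the first (positions 1st, 3rd, 5th, ...).
So "ifxbhcxvrs" becomes "rixhx".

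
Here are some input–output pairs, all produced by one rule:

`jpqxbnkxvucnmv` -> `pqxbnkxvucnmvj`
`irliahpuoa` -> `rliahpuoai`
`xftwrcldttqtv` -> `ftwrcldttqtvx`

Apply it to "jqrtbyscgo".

qrtbyscgoj

Rule — move the first character to the end.
Doing the same to "jqrtbyscgo": "qrtbyscgoj".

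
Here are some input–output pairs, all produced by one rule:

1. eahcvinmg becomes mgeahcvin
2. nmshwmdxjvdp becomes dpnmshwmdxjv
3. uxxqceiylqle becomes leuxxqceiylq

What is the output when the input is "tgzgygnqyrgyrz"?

The transformation: move the last 2 characters to the front (rotate right by 2).
For "tgzgygnqyrgyrz" the result is "rztgzgygnqyrgy".

rztgzgygnqyrgy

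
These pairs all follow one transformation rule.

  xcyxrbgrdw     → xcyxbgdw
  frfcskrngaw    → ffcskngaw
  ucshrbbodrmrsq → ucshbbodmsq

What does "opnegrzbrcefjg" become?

Rule — remove every "r".
"opnegrzbrcefjg" → "opnegzbcefjg".

opnegzbcefjg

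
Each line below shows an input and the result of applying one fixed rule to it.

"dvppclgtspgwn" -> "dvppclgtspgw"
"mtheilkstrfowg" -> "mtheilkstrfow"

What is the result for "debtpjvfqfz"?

debtpjvfqf

Each output is the input with this applied: delete the last character.
Doing the same to "debtpjvfqfz": "debtpjvfqf".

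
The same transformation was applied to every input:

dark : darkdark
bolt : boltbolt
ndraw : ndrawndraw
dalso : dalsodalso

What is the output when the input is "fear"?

fearfear

In each case the input is transformed by: write the whole string twice.
So "fear" becomes "fearfear".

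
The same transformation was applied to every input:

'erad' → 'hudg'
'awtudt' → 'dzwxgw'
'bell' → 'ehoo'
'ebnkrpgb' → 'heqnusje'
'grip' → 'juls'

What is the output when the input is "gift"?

Each output is the input with this applied: shift every letter 3 places forward in the alphabet (wrapping around).
"gift" → "jliw".

jliw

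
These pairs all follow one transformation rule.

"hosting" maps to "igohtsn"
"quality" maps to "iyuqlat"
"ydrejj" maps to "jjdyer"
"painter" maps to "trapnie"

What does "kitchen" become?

hnikcte

In each case the input is transformed by: swap each adjacent pair of characters (1↔2, 3↔4, ...), then move the last 2 characters to the front (rotate right by 2).
Applying both steps to "kitchen": "ikctehn", then "hnikcte".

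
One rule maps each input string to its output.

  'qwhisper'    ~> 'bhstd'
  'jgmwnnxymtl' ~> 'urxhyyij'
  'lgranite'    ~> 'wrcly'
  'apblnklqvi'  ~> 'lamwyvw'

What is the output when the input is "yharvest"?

Rule — shift every letter 11 places forward in the alphabet (wrapping around), then delete the last 3 characters.
Applying that to "yharvest" gives "jslcg".

jslcg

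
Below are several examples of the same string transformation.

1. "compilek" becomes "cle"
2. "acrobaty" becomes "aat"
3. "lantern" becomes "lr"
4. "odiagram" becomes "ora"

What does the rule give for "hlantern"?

her

In each case the input is transformed by: swap each adjacent pair of characters (1↔2, 3↔4, ...), then keep one character in every 3, starting at position 2 (positions 2nd, 5th, 8th, ...).
Working it through for "hlantern": intermediate "lhnaetnr", final "her".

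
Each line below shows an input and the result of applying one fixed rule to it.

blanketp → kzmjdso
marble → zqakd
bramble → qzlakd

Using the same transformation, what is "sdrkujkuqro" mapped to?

The transformation: delete the first character, then shift every letter 1 place backward in the alphabet (wrapping around).
Applying both steps to "sdrkujkuqro": "drkujkuqro", then "cqjtijtpqn".

cqjtijtpqn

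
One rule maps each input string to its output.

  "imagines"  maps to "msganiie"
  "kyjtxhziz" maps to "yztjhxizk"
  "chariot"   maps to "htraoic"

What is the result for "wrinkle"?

renilkw

The rule is to swap the first and last characters, then swap each adjacent pair of characters (1↔2, 3↔4, ...).
For "wrinkle", step one produces "erinklw"; step two turns that into "renilkw".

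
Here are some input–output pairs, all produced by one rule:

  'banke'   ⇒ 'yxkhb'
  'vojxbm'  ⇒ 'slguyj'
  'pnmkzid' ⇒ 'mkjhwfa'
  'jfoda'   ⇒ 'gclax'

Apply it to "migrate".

jfdoxqb

The transformation: shift every letter 3 places backward in the alphabet (wrapping around).
So "migrate" becomes "jfdoxqb".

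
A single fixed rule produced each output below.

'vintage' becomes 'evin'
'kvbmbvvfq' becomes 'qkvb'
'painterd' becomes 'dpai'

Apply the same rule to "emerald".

deme

In each case the input is transformed by: move the first 3 characters to the end (rotate left by 3), then keep only the last 4 characters.
For "emerald", step one produces "raldeme"; step two turns that into "deme".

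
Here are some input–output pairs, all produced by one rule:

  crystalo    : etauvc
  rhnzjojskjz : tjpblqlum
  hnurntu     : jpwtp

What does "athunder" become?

cvjwpf

The transformation: shift every letter 2 places forward in the alphabet (wrapping around), then delete the last 2 characters.
For "athunder", step one produces "cvjwpfgt"; step two turns that into "cvjwpf".
(Check on "rhnzjojskjz": → "tjpblqlumlb" → "tjpblqlum" ✓)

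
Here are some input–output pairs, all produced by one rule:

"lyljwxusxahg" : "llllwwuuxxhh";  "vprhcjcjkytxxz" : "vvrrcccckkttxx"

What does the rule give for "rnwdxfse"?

Rule — keep every other character starting from the first (positions 1st, 3rd, 5th, ...), then double every character.
Applying that to "rnwdxfse" gives "rrwwxxss".
(Check on "lyljwxusxahg": → "llwuxh" → "llllwwuuxxhh" ✓)

rrwwxxss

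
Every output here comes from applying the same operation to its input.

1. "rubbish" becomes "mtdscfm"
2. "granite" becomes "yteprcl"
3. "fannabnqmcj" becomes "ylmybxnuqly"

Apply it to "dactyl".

The transformation: move the first 3 characters to the end (rotate left by 3), then shift every letter 11 places forward in the alphabet (wrapping around).
Starting from "dactyl": after the first operation, "tyldac"; after the second, "ejwoln".

ejwoln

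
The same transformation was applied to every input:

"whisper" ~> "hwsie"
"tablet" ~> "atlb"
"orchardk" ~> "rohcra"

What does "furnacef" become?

ufnrca

The rule is to swap each adjacent pair of characters (1↔2, 3↔4, ...), then delete the last 2 characters.
For "furnacef", step one produces "ufnrcafe"; step two turns that into "ufnrca".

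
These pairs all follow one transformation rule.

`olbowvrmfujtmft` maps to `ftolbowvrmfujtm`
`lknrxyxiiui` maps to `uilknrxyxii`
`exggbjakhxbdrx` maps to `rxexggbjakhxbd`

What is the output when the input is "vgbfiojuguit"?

itvgbfiojugu

The pattern: move the last 2 characters to the front (rotate right by 2).
For "vgbfiojuguit" the result is "itvgbfiojugu".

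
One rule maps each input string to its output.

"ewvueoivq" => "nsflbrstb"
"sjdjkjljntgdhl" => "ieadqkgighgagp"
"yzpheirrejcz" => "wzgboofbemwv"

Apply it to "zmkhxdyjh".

egvauehjw

The rule is to reverse the string, then shift every letter 3 places backward in the alphabet (wrapping around).
"zmkhxdyjh" → "hjydxhkmz" → "egvauehjw".
(Check on "ewvueoivq": → "qvioeuvwe" → "nsflbrstb" ✓)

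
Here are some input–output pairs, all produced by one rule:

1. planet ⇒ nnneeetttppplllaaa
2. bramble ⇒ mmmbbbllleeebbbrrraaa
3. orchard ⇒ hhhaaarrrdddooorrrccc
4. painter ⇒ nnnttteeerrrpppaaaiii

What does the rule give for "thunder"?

nnndddeeerrrttthhhuuu

The transformation: move the first 3 characters to the end (rotate left by 3), then repeat every character 3 times.
Working it through for "thunder": intermediate "nderthu", final "nnndddeeerrrttthhhuuu".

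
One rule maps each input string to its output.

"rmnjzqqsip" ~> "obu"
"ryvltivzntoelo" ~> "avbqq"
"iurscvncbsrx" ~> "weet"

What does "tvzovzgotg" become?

xxq

The transformation: shift every letter 2 places forward in the alphabet (wrapping around), then keep one character in every 3, starting at position 2 (positions 2nd, 5th, 8th, ...).
For "tvzovzgotg" the result is "xxq".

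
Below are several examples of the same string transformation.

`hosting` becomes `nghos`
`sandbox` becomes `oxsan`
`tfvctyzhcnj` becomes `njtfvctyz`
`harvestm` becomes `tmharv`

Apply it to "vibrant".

ntvib

In each case the input is transformed by: move the last 2 characters to the front (rotate right by 2), then delete the last 2 characters.
For "vibrant", step one produces "ntvibra"; step two turns that into "ntvib".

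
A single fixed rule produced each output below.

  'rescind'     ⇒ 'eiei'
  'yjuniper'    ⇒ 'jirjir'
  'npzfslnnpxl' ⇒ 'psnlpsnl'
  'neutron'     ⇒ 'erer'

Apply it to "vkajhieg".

Looking at the pairs, the operation is to keep one character in every 3, starting at position 2 (positions 2nd, 5th, 8th, ...), then write the whole string twice.
Applying both steps to "vkajhieg": "khg", then "khgkhg".

khgkhg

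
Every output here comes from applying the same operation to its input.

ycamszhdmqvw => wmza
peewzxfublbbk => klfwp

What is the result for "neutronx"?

xre

The pattern: reverse the string, then keep one character in every 3, starting at position 1 (positions 1st, 4th, 7th, ...).
Starting from "neutronx": after the first operation, "xnortuen"; after the second, "xre".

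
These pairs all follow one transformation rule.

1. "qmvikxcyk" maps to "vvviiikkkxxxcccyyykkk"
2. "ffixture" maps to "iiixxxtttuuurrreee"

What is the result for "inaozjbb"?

The transformation: delete the first 2 characters, then repeat every character 3 times.
On "inaozjbb": the first step gives "aozjbb", and the second then gives "aaaooozzzjjjbbbbbb".

aaaooozzzjjjbbbbbb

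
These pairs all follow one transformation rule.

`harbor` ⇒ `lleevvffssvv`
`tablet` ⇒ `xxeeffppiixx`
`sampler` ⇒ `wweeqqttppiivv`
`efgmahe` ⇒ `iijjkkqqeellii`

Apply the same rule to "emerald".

iiqqiivveepphh

Rule — shift every letter 4 places forward in the alphabet (wrapping around), then double every character.
Working it through for "emerald": intermediate "iqiveph", final "iiqqiivveepphh".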